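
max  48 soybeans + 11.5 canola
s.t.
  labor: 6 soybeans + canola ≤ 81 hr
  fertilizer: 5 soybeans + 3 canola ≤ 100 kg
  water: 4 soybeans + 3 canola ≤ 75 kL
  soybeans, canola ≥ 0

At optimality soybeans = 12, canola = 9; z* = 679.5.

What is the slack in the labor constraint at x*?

labor used = 6·12 + 1·9 = 81; slack = 81 − 81 = 0.

0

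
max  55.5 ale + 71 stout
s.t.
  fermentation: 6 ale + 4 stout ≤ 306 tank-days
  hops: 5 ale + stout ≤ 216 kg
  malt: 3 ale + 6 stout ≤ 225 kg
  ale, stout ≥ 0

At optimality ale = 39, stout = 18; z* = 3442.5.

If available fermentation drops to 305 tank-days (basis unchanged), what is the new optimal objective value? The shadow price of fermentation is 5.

3437.5

Δb = -1, so new z* = 3442.5 + (5)·(-1) = 3442.5 − 5 = 3437.5.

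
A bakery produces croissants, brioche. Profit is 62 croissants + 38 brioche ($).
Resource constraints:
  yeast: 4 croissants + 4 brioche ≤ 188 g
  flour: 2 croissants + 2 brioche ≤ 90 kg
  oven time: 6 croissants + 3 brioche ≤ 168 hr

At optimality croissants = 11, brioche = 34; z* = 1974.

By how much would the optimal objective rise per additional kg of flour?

At the optimum: yeast uses 180 of 188 (slack = 8); flour uses 90 of 90 (binding); oven time uses 168 of 168 (binding).
Slack constraints have shadow price 0 (complementary slackness).
From A_Bᵀ y = c: 2·y_flour + 6·y_oven time = 62; 2·y_flour + 3·y_oven time = 38.
Solving: y_flour = 7, y_oven time = 8.
Shadow price of flour = 7.

7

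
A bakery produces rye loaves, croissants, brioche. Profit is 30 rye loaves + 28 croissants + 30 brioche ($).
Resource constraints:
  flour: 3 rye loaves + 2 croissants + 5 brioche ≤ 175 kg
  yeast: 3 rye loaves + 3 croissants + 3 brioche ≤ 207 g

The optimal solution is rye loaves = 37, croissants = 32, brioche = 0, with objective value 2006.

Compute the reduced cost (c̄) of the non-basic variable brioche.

-4

Check each constraint at x*: flour 175/175 (tight); yeast 207/207 (tight).
The binding rows give the dual system: 3·y_flour + 3·y_yeast = 30 and 2·y_flour + 3·y_yeast = 28.
Solving: y_flour = 2, y_yeast = 8.
Reduced cost of brioche: c₃ − yᵀa₃ = 30 − (2·5 + 8·3) = 30 − 34 = -4.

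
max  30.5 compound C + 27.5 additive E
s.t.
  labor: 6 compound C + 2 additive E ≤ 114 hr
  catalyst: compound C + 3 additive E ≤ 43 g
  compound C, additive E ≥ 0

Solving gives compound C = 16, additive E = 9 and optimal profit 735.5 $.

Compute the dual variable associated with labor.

4

At the optimum: labor uses 114 of 114 (binding); catalyst uses 43 of 43 (binding).
Dual feasibility on the basic columns requires 6·y_labor + 1·y_catalyst = 30.5, 2·y_labor + 3·y_catalyst = 27.5.
Solving: y_labor = 4, y_catalyst = 6.5.
Shadow price of labor = 4.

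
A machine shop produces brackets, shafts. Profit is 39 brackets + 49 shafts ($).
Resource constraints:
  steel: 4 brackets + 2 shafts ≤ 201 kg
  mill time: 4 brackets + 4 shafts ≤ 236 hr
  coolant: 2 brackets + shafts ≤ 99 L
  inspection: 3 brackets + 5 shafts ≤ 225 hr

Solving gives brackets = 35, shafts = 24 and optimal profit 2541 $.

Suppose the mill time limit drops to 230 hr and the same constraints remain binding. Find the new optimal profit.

2505

Binding: mill time and inspection. Non-binding: steel (13 unused), coolant (5 unused).
Slack constraints have shadow price 0 (complementary slackness).
From A_Bᵀ y = c: 4·y_mill time + 3·y_inspection = 39; 4·y_mill time + 5·y_inspection = 49.
→ y_mill time = 6 and y_inspection = 5.
Δz = y_mill time·Δb = 6 × (-6) = -36, so new z* = 2541 − 36 = 2505.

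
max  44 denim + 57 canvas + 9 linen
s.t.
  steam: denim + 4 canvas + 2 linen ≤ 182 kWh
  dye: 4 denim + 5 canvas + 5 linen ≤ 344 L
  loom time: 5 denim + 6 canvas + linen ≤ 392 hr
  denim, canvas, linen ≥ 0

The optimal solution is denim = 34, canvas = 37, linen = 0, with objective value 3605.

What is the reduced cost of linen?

At the optimum: steam uses 182 of 182 (binding); dye uses 321 of 344 (slack = 23); loom time uses 392 of 392 (binding).
By complementary slackness, y = 0 for the non-binding constraint.
Dual feasibility on the basic columns requires 1·y_steam + 5·y_loom time = 44, 4·y_steam + 6·y_loom time = 57.
This yields shadow prices y_steam = 1.5, y_loom time = 8.5.
Reduced cost of linen: c₃ − yᵀa₃ = 9 − (1.5·2 + 8.5·1) = 9 − 11.5 = -2.5.

-2.5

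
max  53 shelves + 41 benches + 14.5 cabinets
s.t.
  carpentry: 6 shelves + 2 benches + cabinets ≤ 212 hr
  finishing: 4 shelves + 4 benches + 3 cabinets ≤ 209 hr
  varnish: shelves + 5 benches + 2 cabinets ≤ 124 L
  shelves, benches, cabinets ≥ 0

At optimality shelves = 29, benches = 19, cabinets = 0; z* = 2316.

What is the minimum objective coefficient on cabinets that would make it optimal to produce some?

18

Binding: carpentry and varnish. Non-binding: finishing (17 unused).
By complementary slackness, y = 0 for the non-binding constraint.
The binding rows give the dual system: 6·y_carpentry + 1·y_varnish = 53 and 2·y_carpentry + 5·y_varnish = 41.
This yields shadow prices y_carpentry = 8, y_varnish = 5.
cabinets enters the basis when its profit ≥ yᵀa₃ = 8·1 + 5·2 = 18.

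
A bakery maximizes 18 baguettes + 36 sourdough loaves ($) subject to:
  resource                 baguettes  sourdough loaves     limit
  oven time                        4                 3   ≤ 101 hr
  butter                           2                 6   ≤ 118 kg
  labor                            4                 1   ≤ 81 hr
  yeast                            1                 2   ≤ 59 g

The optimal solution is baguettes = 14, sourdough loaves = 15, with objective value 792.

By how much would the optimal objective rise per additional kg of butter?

Check each constraint at x*: oven time 101/101 (tight); butter 118/118 (tight); labor 71/81 (slack 10); yeast 44/59 (slack 15).
By complementary slackness, y = 0 for the non-binding constraints.
The binding rows give the dual system: 4·y_oven time + 2·y_butter = 18 and 3·y_oven time + 6·y_butter = 36.
Solving: y_oven time = 2, y_butter = 5.
Shadow price of butter = 5.

5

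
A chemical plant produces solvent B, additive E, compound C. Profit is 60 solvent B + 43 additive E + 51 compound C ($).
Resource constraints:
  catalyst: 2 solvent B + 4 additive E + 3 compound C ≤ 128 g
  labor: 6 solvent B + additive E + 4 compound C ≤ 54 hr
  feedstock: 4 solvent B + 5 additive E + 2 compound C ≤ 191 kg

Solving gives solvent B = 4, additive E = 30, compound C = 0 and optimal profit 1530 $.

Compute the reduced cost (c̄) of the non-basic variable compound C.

-4

Binding: catalyst and labor. Non-binding: feedstock (25 unused).
Since feedstock is not tight, its dual is 0.
The binding rows give the dual system: 2·y_catalyst + 6·y_labor = 60 and 4·y_catalyst + 1·y_labor = 43.
→ y_catalyst = 9 and y_labor = 7.
Reduced cost of compound C: c₃ − yᵀa₃ = 51 − (9·3 + 7·4) = 51 − 55 = -4.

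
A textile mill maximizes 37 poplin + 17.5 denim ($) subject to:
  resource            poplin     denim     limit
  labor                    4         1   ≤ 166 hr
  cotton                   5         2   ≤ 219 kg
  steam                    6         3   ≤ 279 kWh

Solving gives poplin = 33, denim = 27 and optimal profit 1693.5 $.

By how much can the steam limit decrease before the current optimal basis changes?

7

Binding constraints: cotton, steam. The basis is B = [[5,2],[6,3]] with det 3.
Per unit decrease in steam, x* moves by d = (0.6667, -1.6667).
The basis stays optimal until labor becomes binding; allowable decrease = 7 kWh.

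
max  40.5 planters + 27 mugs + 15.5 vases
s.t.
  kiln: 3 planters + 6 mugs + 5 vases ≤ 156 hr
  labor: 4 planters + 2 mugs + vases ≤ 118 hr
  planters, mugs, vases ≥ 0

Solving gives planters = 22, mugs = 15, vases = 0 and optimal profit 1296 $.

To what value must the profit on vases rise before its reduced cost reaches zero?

16.5

Both kiln and labor are binding at x*.
Dual feasibility on the basic columns requires 3·y_kiln + 4·y_labor = 40.5, 6·y_kiln + 2·y_labor = 27.
Solving: y_kiln = 1.5, y_labor = 9.
vases enters the basis when its profit ≥ yᵀa₃ = 1.5·5 + 9·1 = 16.5.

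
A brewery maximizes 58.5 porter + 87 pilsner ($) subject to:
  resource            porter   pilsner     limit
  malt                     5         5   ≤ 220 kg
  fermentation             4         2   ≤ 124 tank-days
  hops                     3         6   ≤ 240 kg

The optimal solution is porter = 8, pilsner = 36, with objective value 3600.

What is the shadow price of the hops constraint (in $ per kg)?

Check each constraint at x*: malt 220/220 (tight); fermentation 104/124 (slack 20); hops 240/240 (tight).
Slack constraints have shadow price 0 (complementary slackness).
From A_Bᵀ y = c: 5·y_malt + 3·y_hops = 58.5; 5·y_malt + 6·y_hops = 87.
Solving: y_malt = 6, y_hops = 9.5.
Shadow price of hops = 9.5.

9.5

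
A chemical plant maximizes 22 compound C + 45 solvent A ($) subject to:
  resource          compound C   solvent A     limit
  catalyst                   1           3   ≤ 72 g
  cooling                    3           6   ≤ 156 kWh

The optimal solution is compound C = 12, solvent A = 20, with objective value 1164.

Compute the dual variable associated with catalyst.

At the optimum: catalyst uses 72 of 72 (binding); cooling uses 156 of 156 (binding).
The binding rows give the dual system: 1·y_catalyst + 3·y_cooling = 22 and 3·y_catalyst + 6·y_cooling = 45.
→ y_catalyst = 1 and y_cooling = 7.
Shadow price of catalyst = 1.

1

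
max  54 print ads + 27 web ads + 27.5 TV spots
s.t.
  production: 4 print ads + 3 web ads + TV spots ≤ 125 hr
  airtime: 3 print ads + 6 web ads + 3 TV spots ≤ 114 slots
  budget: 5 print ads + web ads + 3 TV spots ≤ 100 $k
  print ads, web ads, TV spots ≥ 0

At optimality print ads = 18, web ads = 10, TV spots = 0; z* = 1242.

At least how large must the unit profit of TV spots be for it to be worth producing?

At the optimum: production uses 102 of 125 (slack = 23); airtime uses 114 of 114 (binding); budget uses 100 of 100 (binding).
Slack constraints have shadow price 0 (complementary slackness).
The binding rows give the dual system: 3·y_airtime + 5·y_budget = 54 and 6·y_airtime + 1·y_budget = 27.
This yields shadow prices y_airtime = 3, y_budget = 9.
TV spots enters the basis when its profit ≥ yᵀa₃ = 3·3 + 9·3 = 36.

36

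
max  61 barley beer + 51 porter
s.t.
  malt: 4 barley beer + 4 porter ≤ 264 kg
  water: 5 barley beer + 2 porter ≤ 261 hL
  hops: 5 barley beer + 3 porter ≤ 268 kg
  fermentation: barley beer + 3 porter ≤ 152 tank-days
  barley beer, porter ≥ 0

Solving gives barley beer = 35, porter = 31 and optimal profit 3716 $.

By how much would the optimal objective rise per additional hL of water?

0

Check each constraint at x*: malt 264/264 (tight); water 237/261 (slack 24); hops 268/268 (tight); fermentation 128/152 (slack 24).
Since water, fermentation are not tight, their duals are 0.
Dual feasibility on the basic columns requires 4·y_malt + 5·y_hops = 61, 4·y_malt + 3·y_hops = 51.
→ y_malt = 9 and y_hops = 5.
Shadow price of water = 0.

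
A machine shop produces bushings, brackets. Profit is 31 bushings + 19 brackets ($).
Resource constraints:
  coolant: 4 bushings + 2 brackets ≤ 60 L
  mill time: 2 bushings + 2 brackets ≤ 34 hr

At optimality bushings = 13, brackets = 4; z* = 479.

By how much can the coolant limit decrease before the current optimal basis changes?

26

Binding constraints: coolant, mill time. The basis is B = [[4,2],[2,2]] with det 4.
Per unit decrease in coolant, x* moves by d = (-0.5, 0.5).
The basis stays optimal until bushings reaches 0; allowable decrease = 26 L.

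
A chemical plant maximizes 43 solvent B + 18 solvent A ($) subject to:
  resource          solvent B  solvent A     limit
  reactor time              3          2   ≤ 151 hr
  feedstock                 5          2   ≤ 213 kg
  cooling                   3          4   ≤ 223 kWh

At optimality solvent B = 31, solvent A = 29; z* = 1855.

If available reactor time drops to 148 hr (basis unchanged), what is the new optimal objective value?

1852

At the optimum: reactor time uses 151 of 151 (binding); feedstock uses 213 of 213 (binding); cooling uses 209 of 223 (slack = 14).
Since cooling is not tight, its dual is 0.
The binding rows give the dual system: 3·y_reactor time + 5·y_feedstock = 43 and 2·y_reactor time + 2·y_feedstock = 18.
→ y_reactor time = 1 and y_feedstock = 8.
Δz = y_reactor time·Δb = 1 × (-3) = -3, so new z* = 1855 − 3 = 1852.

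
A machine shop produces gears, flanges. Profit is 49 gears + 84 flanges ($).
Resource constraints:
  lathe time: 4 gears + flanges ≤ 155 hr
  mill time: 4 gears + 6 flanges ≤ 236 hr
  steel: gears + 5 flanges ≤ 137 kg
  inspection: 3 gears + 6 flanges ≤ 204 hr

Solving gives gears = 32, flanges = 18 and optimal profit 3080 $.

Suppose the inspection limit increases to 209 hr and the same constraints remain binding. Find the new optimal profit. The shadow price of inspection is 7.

Δb = 5, so new z* = 3080 + (7)·(5) = 3080 + 35 = 3115.

3115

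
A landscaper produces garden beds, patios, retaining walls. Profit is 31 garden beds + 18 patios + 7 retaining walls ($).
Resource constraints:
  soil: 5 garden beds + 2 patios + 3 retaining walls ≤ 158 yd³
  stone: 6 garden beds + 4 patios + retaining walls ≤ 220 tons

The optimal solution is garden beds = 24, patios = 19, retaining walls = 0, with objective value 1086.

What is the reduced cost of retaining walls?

Check each constraint at x*: soil 158/158 (tight); stone 220/220 (tight).
From A_Bᵀ y = c: 5·y_soil + 6·y_stone = 31; 2·y_soil + 4·y_stone = 18.
This yields shadow prices y_soil = 2, y_stone = 3.5.
Reduced cost of retaining walls: c₃ − yᵀa₃ = 7 − (2·3 + 3.5·1) = 7 − 9.5 = -2.5.

-2.5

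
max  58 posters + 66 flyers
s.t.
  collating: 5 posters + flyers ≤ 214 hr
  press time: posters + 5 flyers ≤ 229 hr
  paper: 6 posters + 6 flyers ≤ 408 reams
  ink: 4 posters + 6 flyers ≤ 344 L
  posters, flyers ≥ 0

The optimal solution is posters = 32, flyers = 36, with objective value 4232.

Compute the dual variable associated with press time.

0

At the optimum: collating uses 196 of 214 (slack = 18); press time uses 212 of 229 (slack = 17); paper uses 408 of 408 (binding); ink uses 344 of 344 (binding).
Since collating, press time are not tight, their duals are 0.
Dual feasibility on the basic columns requires 6·y_paper + 4·y_ink = 58, 6·y_paper + 6·y_ink = 66.
→ y_paper = 7 and y_ink = 4.
Shadow price of press time = 0.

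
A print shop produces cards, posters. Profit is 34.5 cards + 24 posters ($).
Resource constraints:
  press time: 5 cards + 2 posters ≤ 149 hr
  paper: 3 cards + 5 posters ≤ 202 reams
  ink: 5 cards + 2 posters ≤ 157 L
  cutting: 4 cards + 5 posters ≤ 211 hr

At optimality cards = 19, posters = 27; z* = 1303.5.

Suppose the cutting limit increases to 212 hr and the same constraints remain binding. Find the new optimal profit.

1306.5

Binding: press time and cutting. Non-binding: paper (10 unused), ink (8 unused).
Slack constraints have shadow price 0 (complementary slackness).
The binding rows give the dual system: 5·y_press time + 4·y_cutting = 34.5 and 2·y_press time + 5·y_cutting = 24.
Solving: y_press time = 4.5, y_cutting = 3.
Δz = y_cutting·Δb = 3 × (1) = 3, so new z* = 1303.5 + 3 = 1306.5.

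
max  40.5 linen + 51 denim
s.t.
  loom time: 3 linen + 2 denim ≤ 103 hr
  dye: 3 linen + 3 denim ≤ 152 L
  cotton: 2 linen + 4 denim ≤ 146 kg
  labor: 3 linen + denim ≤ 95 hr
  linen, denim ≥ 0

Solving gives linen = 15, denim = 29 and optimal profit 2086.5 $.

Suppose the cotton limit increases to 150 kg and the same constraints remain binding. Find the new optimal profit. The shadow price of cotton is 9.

Δb = 4, so new z* = 2086.5 + (9)·(4) = 2086.5 + 36 = 2122.5.

2122.5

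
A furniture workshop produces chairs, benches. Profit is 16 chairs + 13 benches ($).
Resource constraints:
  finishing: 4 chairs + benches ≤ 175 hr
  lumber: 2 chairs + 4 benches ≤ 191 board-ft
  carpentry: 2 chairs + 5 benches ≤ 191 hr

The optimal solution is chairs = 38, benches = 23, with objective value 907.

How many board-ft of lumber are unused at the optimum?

23

lumber used = 2·38 + 4·23 = 168; slack = 191 − 168 = 23.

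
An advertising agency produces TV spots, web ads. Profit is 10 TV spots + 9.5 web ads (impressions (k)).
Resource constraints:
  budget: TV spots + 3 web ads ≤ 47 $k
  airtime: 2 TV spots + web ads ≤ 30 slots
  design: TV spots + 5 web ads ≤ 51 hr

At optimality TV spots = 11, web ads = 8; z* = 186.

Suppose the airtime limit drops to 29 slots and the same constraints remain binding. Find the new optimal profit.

181.5

Binding: airtime and design. Non-binding: budget (12 unused).
By complementary slackness, y = 0 for the non-binding constraint.
From A_Bᵀ y = c: 2·y_airtime + 1·y_design = 10; 1·y_airtime + 5·y_design = 9.5.
Solving: y_airtime = 4.5, y_design = 1.
Δz = y_airtime·Δb = 4.5 × (-1) = -4.5, so new z* = 186 − 4.5 = 181.5.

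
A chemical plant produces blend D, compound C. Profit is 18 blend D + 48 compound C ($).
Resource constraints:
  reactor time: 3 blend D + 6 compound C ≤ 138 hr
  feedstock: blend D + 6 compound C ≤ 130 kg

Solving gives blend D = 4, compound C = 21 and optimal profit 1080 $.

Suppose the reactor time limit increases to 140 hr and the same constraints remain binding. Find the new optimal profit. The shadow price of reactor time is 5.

Δb = 2, so new z* = 1080 + (5)·(2) = 1080 + 10 = 1090.

1090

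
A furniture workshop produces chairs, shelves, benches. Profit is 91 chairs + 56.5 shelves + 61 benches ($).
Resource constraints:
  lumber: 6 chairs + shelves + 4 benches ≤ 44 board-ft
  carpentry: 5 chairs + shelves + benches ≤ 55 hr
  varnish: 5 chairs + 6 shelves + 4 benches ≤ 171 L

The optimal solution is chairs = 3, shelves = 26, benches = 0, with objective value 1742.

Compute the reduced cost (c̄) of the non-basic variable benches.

-5

At the optimum: lumber uses 44 of 44 (binding); carpentry uses 41 of 55 (slack = 14); varnish uses 171 of 171 (binding).
By complementary slackness, y = 0 for the non-binding constraint.
Dual feasibility on the basic columns requires 6·y_lumber + 5·y_varnish = 91, 1·y_lumber + 6·y_varnish = 56.5.
Solving: y_lumber = 8.5, y_varnish = 8.
Reduced cost of benches: c₃ − yᵀa₃ = 61 − (8.5·4 + 8·4) = 61 − 66 = -5.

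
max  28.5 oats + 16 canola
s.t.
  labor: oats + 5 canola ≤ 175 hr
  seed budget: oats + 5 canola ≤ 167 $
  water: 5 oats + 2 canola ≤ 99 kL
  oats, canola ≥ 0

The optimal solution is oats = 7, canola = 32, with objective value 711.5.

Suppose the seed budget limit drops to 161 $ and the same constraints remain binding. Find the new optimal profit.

705.5

Check each constraint at x*: labor 167/175 (slack 8); seed budget 167/167 (tight); water 99/99 (tight).
Slack constraints have shadow price 0 (complementary slackness).
Dual feasibility on the basic columns requires 1·y_seed budget + 5·y_water = 28.5, 5·y_seed budget + 2·y_water = 16.
This yields shadow prices y_seed budget = 1, y_water = 5.5.
Δz = y_seed budget·Δb = 1 × (-6) = -6, so new z* = 711.5 − 6 = 705.5.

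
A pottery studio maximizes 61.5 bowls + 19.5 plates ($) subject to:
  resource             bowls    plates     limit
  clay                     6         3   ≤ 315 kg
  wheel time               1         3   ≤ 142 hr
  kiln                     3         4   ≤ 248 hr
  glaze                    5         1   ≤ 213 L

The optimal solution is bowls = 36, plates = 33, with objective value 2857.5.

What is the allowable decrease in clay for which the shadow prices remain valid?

59.4

Binding constraints: clay, glaze. The basis is B = [[6,3],[5,1]] with det -9.
Per unit decrease in clay, x* moves by d = (0.1111, -0.5556).
The basis stays optimal until plates reaches 0; allowable decrease = 59.4 kg.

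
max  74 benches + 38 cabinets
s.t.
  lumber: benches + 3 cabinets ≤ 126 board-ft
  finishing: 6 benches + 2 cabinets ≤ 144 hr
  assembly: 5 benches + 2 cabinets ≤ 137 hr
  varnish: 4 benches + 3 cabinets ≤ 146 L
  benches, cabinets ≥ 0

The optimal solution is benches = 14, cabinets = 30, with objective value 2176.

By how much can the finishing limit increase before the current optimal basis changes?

Binding constraints: finishing, varnish. The basis is B = [[6,2],[4,3]] with det 10.
Per unit increase in finishing, x* moves by d = (0.3, -0.4).
The basis stays optimal until assembly becomes binding; allowable increase = 10 hr.

10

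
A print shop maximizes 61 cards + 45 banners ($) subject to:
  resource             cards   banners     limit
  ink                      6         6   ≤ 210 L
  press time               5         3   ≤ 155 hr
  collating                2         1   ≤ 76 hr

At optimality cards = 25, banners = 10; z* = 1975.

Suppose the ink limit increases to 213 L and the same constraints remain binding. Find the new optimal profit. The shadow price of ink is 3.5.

1985.5

Δb = 3, so new z* = 1975 + (3.5)·(3) = 1975 + 10.5 = 1985.5.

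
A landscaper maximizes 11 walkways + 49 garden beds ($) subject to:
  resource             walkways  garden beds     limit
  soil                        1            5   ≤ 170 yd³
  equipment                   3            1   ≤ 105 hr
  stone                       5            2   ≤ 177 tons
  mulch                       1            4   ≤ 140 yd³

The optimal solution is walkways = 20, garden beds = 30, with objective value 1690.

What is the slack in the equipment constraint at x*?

equipment used = 3·20 + 1·30 = 90; slack = 105 − 90 = 15.

15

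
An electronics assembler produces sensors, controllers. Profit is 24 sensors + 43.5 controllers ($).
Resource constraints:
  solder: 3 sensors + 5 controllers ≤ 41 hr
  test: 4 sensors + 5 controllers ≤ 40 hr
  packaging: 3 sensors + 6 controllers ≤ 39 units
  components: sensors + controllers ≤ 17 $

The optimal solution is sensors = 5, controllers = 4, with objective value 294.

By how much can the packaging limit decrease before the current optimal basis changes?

Binding constraints: test, packaging. The basis is B = [[4,5],[3,6]] with det 9.
Per unit decrease in packaging, x* moves by d = (0.5556, -0.4444).
The basis stays optimal until controllers reaches 0; allowable decrease = 9 units.

9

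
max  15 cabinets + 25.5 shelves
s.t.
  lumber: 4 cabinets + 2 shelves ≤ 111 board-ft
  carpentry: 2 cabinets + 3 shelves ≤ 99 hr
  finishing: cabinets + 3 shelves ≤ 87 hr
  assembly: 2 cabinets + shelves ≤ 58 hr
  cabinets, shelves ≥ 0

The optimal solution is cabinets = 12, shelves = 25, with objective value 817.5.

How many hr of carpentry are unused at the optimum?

carpentry used = 2·12 + 3·25 = 99; slack = 99 − 99 = 0.

0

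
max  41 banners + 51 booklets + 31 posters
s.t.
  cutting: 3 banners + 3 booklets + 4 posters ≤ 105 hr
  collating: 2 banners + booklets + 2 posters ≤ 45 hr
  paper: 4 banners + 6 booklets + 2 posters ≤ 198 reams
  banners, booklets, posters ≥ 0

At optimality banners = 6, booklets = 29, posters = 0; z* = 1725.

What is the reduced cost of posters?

-7

Binding: cutting and paper. Non-binding: collating (4 unused).
Since collating is not tight, its dual is 0.
The binding rows give the dual system: 3·y_cutting + 4·y_paper = 41 and 3·y_cutting + 6·y_paper = 51.
→ y_cutting = 7 and y_paper = 5.
Reduced cost of posters: c₃ − yᵀa₃ = 31 − (7·4 + 5·2) = 31 − 38 = -7.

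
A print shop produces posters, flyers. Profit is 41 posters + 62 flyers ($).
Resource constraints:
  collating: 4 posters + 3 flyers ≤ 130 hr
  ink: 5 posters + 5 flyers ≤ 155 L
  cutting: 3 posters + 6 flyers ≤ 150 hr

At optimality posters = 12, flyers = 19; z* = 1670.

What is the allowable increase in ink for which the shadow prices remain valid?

Binding constraints: ink, cutting. The basis is B = [[5,5],[3,6]] with det 15.
Per unit increase in ink, x* moves by d = (0.4, -0.2).
The basis stays optimal until collating becomes binding; allowable increase = 25 L.

25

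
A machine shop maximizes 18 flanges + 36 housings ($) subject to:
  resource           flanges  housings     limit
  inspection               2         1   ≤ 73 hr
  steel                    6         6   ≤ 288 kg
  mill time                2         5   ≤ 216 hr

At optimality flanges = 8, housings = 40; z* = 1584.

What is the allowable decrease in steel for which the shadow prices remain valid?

28.8

Binding constraints: steel, mill time. The basis is B = [[6,6],[2,5]] with det 18.
Per unit decrease in steel, x* moves by d = (-0.2778, 0.1111).
The basis stays optimal until flanges reaches 0; allowable decrease = 28.8 kg.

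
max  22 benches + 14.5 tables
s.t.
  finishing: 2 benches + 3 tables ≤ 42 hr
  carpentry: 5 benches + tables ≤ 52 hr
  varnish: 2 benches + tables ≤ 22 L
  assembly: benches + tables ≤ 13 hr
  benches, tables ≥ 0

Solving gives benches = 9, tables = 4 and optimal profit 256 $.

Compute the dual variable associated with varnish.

At the optimum: finishing uses 30 of 42 (slack = 12); carpentry uses 49 of 52 (slack = 3); varnish uses 22 of 22 (binding); assembly uses 13 of 13 (binding).
By complementary slackness, y = 0 for the non-binding constraints.
The binding rows give the dual system: 2·y_varnish + 1·y_assembly = 22 and 1·y_varnish + 1·y_assembly = 14.5.
This yields shadow prices y_varnish = 7.5, y_assembly = 7.
Shadow price of varnish = 7.5.

7.5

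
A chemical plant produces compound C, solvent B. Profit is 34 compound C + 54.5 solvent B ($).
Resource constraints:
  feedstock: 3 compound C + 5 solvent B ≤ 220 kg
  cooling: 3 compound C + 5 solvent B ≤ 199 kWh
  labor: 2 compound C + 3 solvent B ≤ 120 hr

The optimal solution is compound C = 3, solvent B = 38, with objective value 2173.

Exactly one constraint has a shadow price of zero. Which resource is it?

feedstock: 199/220 (slack 21)
cooling: 199/199 (binding)
labor: 120/120 (binding)
By complementary slackness, a constraint with positive slack has shadow price 0 → feedstock.

feedstock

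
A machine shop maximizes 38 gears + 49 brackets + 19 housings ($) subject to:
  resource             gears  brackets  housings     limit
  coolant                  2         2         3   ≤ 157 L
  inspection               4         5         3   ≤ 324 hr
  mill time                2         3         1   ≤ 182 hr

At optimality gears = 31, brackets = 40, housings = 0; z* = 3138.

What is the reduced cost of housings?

-8

At the optimum: coolant uses 142 of 157 (slack = 15); inspection uses 324 of 324 (binding); mill time uses 182 of 182 (binding).
Slack constraints have shadow price 0 (complementary slackness).
From A_Bᵀ y = c: 4·y_inspection + 2·y_mill time = 38; 5·y_inspection + 3·y_mill time = 49.
Solving: y_inspection = 8, y_mill time = 3.
Reduced cost of housings: c₃ − yᵀa₃ = 19 − (8·3 + 3·1) = 19 − 27 = -8.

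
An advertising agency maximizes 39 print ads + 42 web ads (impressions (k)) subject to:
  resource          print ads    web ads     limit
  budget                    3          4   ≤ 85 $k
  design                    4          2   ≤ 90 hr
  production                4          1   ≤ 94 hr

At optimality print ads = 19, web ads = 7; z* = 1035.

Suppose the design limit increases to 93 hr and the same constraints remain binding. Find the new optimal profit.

1044

Binding: budget and design. Non-binding: production (11 unused).
Slack constraints have shadow price 0 (complementary slackness).
The binding rows give the dual system: 3·y_budget + 4·y_design = 39 and 4·y_budget + 2·y_design = 42.
Solving: y_budget = 9, y_design = 3.
Δz = y_design·Δb = 3 × (3) = 9, so new z* = 1035 + 9 = 1044.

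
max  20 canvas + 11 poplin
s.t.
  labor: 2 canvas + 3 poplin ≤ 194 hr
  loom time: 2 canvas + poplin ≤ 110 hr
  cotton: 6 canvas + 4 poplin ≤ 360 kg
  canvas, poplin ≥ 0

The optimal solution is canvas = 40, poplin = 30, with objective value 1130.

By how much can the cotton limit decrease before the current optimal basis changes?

Binding constraints: loom time, cotton. The basis is B = [[2,1],[6,4]] with det 2.
Per unit decrease in cotton, x* moves by d = (0.5, -1).
The basis stays optimal until poplin reaches 0; allowable decrease = 30 kg.

30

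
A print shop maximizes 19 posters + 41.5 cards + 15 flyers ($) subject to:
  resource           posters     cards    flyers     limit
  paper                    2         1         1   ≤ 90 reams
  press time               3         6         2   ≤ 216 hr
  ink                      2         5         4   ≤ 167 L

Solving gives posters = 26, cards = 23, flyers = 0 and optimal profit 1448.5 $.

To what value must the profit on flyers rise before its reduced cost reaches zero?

At the optimum: paper uses 75 of 90 (slack = 15); press time uses 216 of 216 (binding); ink uses 167 of 167 (binding).
By complementary slackness, y = 0 for the non-binding constraint.
Dual feasibility on the basic columns requires 3·y_press time + 2·y_ink = 19, 6·y_press time + 5·y_ink = 41.5.
→ y_press time = 4 and y_ink = 3.5.
flyers enters the basis when its profit ≥ yᵀa₃ = 4·2 + 3.5·4 = 22.

22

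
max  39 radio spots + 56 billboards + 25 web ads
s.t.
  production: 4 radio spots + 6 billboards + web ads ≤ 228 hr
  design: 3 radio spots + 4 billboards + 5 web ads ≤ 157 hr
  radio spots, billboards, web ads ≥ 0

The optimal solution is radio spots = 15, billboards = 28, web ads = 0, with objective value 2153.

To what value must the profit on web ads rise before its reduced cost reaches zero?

At the optimum: production uses 228 of 228 (binding); design uses 157 of 157 (binding).
Dual feasibility on the basic columns requires 4·y_production + 3·y_design = 39, 6·y_production + 4·y_design = 56.
→ y_production = 6 and y_design = 5.
web ads enters the basis when its profit ≥ yᵀa₃ = 6·1 + 5·5 = 31.

31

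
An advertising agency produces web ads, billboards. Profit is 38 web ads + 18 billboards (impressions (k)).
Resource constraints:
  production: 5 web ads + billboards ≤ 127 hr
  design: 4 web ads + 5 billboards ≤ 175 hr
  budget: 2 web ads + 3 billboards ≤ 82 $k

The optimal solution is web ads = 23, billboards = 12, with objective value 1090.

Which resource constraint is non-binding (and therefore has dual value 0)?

design

production: 127/127 (binding)
design: 152/175 (slack 23)
budget: 82/82 (binding)
By complementary slackness, a constraint with positive slack has shadow price 0 → design.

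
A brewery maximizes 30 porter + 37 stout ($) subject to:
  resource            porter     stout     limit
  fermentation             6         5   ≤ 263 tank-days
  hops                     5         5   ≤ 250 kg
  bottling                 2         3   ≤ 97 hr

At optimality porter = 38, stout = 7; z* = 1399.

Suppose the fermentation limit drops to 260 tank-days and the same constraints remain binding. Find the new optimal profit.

1393

At the optimum: fermentation uses 263 of 263 (binding); hops uses 225 of 250 (slack = 25); bottling uses 97 of 97 (binding).
By complementary slackness, y = 0 for the non-binding constraint.
The binding rows give the dual system: 6·y_fermentation + 2·y_bottling = 30 and 5·y_fermentation + 3·y_bottling = 37.
→ y_fermentation = 2 and y_bottling = 9.
Δz = y_fermentation·Δb = 2 × (-3) = -6, so new z* = 1399 − 6 = 1393.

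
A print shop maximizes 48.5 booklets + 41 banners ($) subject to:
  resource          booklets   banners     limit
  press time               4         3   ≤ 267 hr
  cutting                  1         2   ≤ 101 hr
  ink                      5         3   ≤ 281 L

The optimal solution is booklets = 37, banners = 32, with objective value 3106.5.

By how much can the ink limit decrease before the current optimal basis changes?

Binding constraints: cutting, ink. The basis is B = [[1,2],[5,3]] with det -7.
Per unit decrease in ink, x* moves by d = (-0.2857, 0.1429).
The basis stays optimal until booklets reaches 0; allowable decrease = 129.5 L.

129.5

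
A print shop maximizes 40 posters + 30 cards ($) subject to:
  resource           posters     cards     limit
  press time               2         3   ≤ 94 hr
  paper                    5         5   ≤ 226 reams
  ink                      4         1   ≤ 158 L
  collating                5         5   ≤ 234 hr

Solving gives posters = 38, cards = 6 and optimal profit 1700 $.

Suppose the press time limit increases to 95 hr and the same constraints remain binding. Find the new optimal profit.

1708

Check each constraint at x*: press time 94/94 (tight); paper 220/226 (slack 6); ink 158/158 (tight); collating 220/234 (slack 14).
Slack constraints have shadow price 0 (complementary slackness).
Dual feasibility on the basic columns requires 2·y_press time + 4·y_ink = 40, 3·y_press time + 1·y_ink = 30.
This yields shadow prices y_press time = 8, y_ink = 6.
Δz = y_press time·Δb = 8 × (1) = 8, so new z* = 1700 + 8 = 1708.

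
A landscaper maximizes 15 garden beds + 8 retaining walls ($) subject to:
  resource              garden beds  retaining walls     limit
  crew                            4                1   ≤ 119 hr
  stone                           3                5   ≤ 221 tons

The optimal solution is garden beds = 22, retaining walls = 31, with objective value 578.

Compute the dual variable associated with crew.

At the optimum: crew uses 119 of 119 (binding); stone uses 221 of 221 (binding).
The binding rows give the dual system: 4·y_crew + 3·y_stone = 15 and 1·y_crew + 5·y_stone = 8.
→ y_crew = 3 and y_stone = 1.
Shadow price of crew = 3.

3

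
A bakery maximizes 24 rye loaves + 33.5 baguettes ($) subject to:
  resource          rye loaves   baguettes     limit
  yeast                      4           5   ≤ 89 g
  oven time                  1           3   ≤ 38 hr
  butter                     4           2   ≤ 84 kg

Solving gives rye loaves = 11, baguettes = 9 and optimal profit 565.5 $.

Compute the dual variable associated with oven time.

2

At the optimum: yeast uses 89 of 89 (binding); oven time uses 38 of 38 (binding); butter uses 62 of 84 (slack = 22).
Since butter is not tight, its dual is 0.
The binding rows give the dual system: 4·y_yeast + 1·y_oven time = 24 and 5·y_yeast + 3·y_oven time = 33.5.
→ y_yeast = 5.5 and y_oven time = 2.
Shadow price of oven time = 2.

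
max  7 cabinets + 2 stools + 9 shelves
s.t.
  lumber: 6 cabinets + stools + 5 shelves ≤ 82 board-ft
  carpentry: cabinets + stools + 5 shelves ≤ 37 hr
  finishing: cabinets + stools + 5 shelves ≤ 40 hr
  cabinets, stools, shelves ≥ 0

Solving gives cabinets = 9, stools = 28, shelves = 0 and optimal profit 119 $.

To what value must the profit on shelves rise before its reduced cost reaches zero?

10

Check each constraint at x*: lumber 82/82 (tight); carpentry 37/37 (tight); finishing 37/40 (slack 3).
Since finishing is not tight, its dual is 0.
From A_Bᵀ y = c: 6·y_lumber + 1·y_carpentry = 7; 1·y_lumber + 1·y_carpentry = 2.
→ y_lumber = 1 and y_carpentry = 1.
shelves enters the basis when its profit ≥ yᵀa₃ = 1·5 + 1·5 = 10.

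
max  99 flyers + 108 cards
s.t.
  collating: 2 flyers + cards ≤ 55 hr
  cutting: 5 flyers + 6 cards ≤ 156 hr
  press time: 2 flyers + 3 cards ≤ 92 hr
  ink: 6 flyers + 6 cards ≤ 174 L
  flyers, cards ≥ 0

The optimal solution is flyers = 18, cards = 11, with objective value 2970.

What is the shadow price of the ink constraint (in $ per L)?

9

Binding: cutting and ink. Non-binding: collating (8 unused), press time (23 unused).
By complementary slackness, y = 0 for the non-binding constraints.
Dual feasibility on the basic columns requires 5·y_cutting + 6·y_ink = 99, 6·y_cutting + 6·y_ink = 108.
→ y_cutting = 9 and y_ink = 9.
Shadow price of ink = 9.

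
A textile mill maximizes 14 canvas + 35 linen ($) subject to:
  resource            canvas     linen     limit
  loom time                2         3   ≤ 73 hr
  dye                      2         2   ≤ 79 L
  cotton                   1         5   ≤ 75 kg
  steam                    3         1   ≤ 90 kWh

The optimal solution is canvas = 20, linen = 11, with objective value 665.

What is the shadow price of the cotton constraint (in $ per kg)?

At the optimum: loom time uses 73 of 73 (binding); dye uses 62 of 79 (slack = 17); cotton uses 75 of 75 (binding); steam uses 71 of 90 (slack = 19).
By complementary slackness, y = 0 for the non-binding constraints.
Dual feasibility on the basic columns requires 2·y_loom time + 1·y_cotton = 14, 3·y_loom time + 5·y_cotton = 35.
→ y_loom time = 5 and y_cotton = 4.
Shadow price of cotton = 4.

4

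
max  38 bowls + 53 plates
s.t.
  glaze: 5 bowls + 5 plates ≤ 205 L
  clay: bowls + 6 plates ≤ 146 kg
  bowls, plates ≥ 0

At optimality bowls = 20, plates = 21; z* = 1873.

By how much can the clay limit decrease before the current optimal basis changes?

Binding constraints: glaze, clay. The basis is B = [[5,5],[1,6]] with det 25.
Per unit decrease in clay, x* moves by d = (0.2, -0.2).
The basis stays optimal until plates reaches 0; allowable decrease = 105 kg.

105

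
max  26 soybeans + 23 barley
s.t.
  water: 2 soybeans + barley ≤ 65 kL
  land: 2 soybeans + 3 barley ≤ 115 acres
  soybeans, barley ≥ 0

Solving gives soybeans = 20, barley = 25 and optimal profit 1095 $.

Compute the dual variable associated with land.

5

At the optimum: water uses 65 of 65 (binding); land uses 115 of 115 (binding).
Dual feasibility on the basic columns requires 2·y_water + 2·y_land = 26, 1·y_water + 3·y_land = 23.
→ y_water = 8 and y_land = 5.
Shadow price of land = 5.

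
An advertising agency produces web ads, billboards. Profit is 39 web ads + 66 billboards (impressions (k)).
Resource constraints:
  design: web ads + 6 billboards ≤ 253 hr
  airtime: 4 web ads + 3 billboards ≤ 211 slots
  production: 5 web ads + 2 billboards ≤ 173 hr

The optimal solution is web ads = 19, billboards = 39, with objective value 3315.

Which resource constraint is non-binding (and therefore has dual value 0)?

design: 253/253 (binding)
airtime: 193/211 (slack 18)
production: 173/173 (binding)
By complementary slackness, a constraint with positive slack has shadow price 0 → airtime.

airtime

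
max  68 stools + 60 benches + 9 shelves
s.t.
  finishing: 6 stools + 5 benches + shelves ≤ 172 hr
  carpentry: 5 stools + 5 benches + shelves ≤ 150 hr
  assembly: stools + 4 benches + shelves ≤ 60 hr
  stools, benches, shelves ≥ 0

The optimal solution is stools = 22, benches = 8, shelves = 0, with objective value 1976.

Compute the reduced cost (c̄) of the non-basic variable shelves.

Binding: finishing and carpentry. Non-binding: assembly (6 unused).
Slack constraints have shadow price 0 (complementary slackness).
The binding rows give the dual system: 6·y_finishing + 5·y_carpentry = 68 and 5·y_finishing + 5·y_carpentry = 60.
→ y_finishing = 8 and y_carpentry = 4.
Reduced cost of shelves: c₃ − yᵀa₃ = 9 − (8·1 + 4·1) = 9 − 12 = -3.

-3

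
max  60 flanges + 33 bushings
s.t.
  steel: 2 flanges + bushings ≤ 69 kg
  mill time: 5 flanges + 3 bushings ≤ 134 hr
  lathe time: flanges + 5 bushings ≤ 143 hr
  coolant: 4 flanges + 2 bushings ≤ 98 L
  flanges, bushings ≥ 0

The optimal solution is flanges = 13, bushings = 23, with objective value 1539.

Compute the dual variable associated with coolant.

At the optimum: steel uses 49 of 69 (slack = 20); mill time uses 134 of 134 (binding); lathe time uses 128 of 143 (slack = 15); coolant uses 98 of 98 (binding).
Since steel, lathe time are not tight, their duals are 0.
Dual feasibility on the basic columns requires 5·y_mill time + 4·y_coolant = 60, 3·y_mill time + 2·y_coolant = 33.
Solving: y_mill time = 6, y_coolant = 7.5.
Shadow price of coolant = 7.5.

7.5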